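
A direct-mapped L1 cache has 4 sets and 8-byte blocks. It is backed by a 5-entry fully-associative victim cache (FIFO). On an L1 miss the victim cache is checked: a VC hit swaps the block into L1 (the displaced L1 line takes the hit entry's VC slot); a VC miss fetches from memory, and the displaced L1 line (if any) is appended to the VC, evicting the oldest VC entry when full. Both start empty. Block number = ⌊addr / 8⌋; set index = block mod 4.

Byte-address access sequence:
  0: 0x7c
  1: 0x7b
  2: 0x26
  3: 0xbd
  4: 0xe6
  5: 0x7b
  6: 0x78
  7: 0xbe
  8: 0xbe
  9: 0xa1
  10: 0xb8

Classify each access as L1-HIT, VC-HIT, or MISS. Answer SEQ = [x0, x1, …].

SEQ = [MISS, L1-HIT, MISS, MISS, MISS, VC-HIT, L1-HIT, VC-HIT, L1-HIT, MISS, L1-HIT]

0: 0x7c (blk 15, set 3) → MISS  vc=[]
1: 0x7b (blk 15, set 3) → L1-HIT  vc=[]
2: 0x26 (blk 4, set 0) → MISS  vc=[]
3: 0xbd (blk 23, set 3) → MISS  vc=[15]
4: 0xe6 (blk 28, set 0) → MISS  vc=[15, 4]
5: 0x7b (blk 15, set 3) → VC-HIT  vc=[23, 4]
6: 0x78 (blk 15, set 3) → L1-HIT  vc=[23, 4]
7: 0xbe (blk 23, set 3) → VC-HIT  vc=[15, 4]
8: 0xbe (blk 23, set 3) → L1-HIT  vc=[15, 4]
9: 0xa1 (blk 20, set 0) → MISS  vc=[15, 4, 28]
10: 0xb8 (blk 23, set 3) → L1-HIT  vc=[15, 4, 28]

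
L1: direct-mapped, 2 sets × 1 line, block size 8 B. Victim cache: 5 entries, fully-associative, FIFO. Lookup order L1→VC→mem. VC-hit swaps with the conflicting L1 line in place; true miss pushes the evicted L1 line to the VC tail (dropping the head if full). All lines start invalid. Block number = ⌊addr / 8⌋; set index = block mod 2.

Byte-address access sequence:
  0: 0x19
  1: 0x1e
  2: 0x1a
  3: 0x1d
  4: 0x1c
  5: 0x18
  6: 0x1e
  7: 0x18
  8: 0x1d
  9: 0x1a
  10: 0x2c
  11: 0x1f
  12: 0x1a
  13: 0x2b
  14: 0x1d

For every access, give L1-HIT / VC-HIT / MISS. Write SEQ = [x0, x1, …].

SEQ = [MISS, L1-HIT, L1-HIT, L1-HIT, L1-HIT, L1-HIT, L1-HIT, L1-HIT, L1-HIT, L1-HIT, MISS, VC-HIT, L1-HIT, VC-HIT, VC-HIT]

0: 0x19 (blk 3, set 1) → MISS  vc=[]
1: 0x1e (blk 3, set 1) → L1-HIT  vc=[]
2: 0x1a (blk 3, set 1) → L1-HIT  vc=[]
3: 0x1d (blk 3, set 1) → L1-HIT  vc=[]
4: 0x1c (blk 3, set 1) → L1-HIT  vc=[]
5: 0x18 (blk 3, set 1) → L1-HIT  vc=[]
6: 0x1e (blk 3, set 1) → L1-HIT  vc=[]
7: 0x18 (blk 3, set 1) → L1-HIT  vc=[]
8: 0x1d (blk 3, set 1) → L1-HIT  vc=[]
9: 0x1a (blk 3, set 1) → L1-HIT  vc=[]
10: 0x2c (blk 5, set 1) → MISS  vc=[3]
11: 0x1f (blk 3, set 1) → VC-HIT  vc=[5]
12: 0x1a (blk 3, set 1) → L1-HIT  vc=[5]
13: 0x2b (blk 5, set 1) → VC-HIT  vc=[3]
14: 0x1d (blk 3, set 1) → VC-HIT  vc=[5]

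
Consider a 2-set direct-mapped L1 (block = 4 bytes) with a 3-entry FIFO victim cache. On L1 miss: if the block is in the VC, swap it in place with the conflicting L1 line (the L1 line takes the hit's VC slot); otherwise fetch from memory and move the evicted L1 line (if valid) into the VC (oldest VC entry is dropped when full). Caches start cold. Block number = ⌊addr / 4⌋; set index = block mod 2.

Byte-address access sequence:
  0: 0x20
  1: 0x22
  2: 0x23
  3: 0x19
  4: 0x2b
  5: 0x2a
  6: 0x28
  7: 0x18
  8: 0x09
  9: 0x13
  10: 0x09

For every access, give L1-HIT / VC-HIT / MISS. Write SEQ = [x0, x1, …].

#0 0x20→b8/s0 MISS; vc=[]
#1 0x22→b8/s0 L1-HIT; vc=[]
#2 0x23→b8/s0 L1-HIT; vc=[]
#3 0x19→b6/s0 MISS; vc=[8]
#4 0x2b→b10/s0 MISS; vc=[8,6]
#5 0x2a→b10/s0 L1-HIT; vc=[8,6]
#6 0x28→b10/s0 L1-HIT; vc=[8,6]
#7 0x18→b6/s0 VC-HIT; vc=[8,10]
#8 0x9→b2/s0 MISS; vc=[8,10,6]
#9 0x13→b4/s0 MISS; vc=[10,6,2]
#10 0x9→b2/s0 VC-HIT; vc=[10,6,4]

SEQ = [MISS, L1-HIT, L1-HIT, MISS, MISS, L1-HIT, L1-HIT, VC-HIT, MISS, MISS, VC-HIT]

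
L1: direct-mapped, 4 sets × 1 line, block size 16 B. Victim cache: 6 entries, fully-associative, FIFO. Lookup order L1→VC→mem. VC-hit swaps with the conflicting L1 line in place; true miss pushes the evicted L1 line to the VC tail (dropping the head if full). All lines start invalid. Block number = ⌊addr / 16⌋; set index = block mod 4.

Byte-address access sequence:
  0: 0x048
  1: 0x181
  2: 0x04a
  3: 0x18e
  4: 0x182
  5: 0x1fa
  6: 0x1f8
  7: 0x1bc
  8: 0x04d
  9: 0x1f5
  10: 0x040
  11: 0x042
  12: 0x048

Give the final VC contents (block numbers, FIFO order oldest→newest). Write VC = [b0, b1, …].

VC = [24, 27]

0: 0x48 (blk 4, set 0) → MISS  vc=[]
1: 0x181 (blk 24, set 0) → MISS  vc=[4]
2: 0x4a (blk 4, set 0) → VC-HIT  vc=[24]
3: 0x18e (blk 24, set 0) → VC-HIT  vc=[4]
4: 0x182 (blk 24, set 0) → L1-HIT  vc=[4]
5: 0x1fa (blk 31, set 3) → MISS  vc=[4]
6: 0x1f8 (blk 31, set 3) → L1-HIT  vc=[4]
7: 0x1bc (blk 27, set 3) → MISS  vc=[4, 31]
8: 0x4d (blk 4, set 0) → VC-HIT  vc=[24, 31]
9: 0x1f5 (blk 31, set 3) → VC-HIT  vc=[24, 27]
10: 0x40 (blk 4, set 0) → L1-HIT  vc=[24, 27]
11: 0x42 (blk 4, set 0) → L1-HIT  vc=[24, 27]
12: 0x48 (blk 4, set 0) → L1-HIT  vc=[24, 27]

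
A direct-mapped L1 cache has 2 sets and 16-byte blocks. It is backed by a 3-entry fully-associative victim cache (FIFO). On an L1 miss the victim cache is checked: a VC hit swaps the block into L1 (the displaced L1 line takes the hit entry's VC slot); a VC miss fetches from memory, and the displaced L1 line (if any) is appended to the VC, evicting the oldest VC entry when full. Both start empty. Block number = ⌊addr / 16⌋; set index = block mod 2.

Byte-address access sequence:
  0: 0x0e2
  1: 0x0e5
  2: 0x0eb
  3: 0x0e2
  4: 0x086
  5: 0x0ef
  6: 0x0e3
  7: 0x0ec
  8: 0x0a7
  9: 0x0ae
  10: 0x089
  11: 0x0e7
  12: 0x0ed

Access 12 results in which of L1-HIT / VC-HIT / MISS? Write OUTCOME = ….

OUTCOME = L1-HIT

0: 0xe2 (blk 14, set 0) → MISS  vc=[]
1: 0xe5 (blk 14, set 0) → L1-HIT  vc=[]
2: 0xeb (blk 14, set 0) → L1-HIT  vc=[]
3: 0xe2 (blk 14, set 0) → L1-HIT  vc=[]
4: 0x86 (blk 8, set 0) → MISS  vc=[14]
5: 0xef (blk 14, set 0) → VC-HIT  vc=[8]
6: 0xe3 (blk 14, set 0) → L1-HIT  vc=[8]
7: 0xec (blk 14, set 0) → L1-HIT  vc=[8]
8: 0xa7 (blk 10, set 0) → MISS  vc=[8, 14]
9: 0xae (blk 10, set 0) → L1-HIT  vc=[8, 14]
10: 0x89 (blk 8, set 0) → VC-HIT  vc=[10, 14]
11: 0xe7 (blk 14, set 0) → VC-HIT  vc=[10, 8]
12: 0xed (blk 14, set 0) → L1-HIT  vc=[10, 8]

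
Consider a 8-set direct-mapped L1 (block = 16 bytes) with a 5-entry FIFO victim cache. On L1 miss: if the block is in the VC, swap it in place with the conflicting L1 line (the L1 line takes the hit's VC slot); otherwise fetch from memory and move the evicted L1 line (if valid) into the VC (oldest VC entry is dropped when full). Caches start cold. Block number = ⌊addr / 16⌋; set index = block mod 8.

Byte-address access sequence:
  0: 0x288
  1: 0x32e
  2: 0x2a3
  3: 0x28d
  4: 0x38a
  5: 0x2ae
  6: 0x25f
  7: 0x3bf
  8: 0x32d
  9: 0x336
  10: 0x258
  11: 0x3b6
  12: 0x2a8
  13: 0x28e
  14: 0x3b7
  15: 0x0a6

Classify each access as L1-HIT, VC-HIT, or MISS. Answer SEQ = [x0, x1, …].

#0 0x288→b40/s0 MISS; vc=[]
#1 0x32e→b50/s2 MISS; vc=[]
#2 0x2a3→b42/s2 MISS; vc=[50]
#3 0x28d→b40/s0 L1-HIT; vc=[50]
#4 0x38a→b56/s0 MISS; vc=[50,40]
#5 0x2ae→b42/s2 L1-HIT; vc=[50,40]
#6 0x25f→b37/s5 MISS; vc=[50,40]
#7 0x3bf→b59/s3 MISS; vc=[50,40]
#8 0x32d→b50/s2 VC-HIT; vc=[42,40]
#9 0x336→b51/s3 MISS; vc=[42,40,59]
#10 0x258→b37/s5 L1-HIT; vc=[42,40,59]
#11 0x3b6→b59/s3 VC-HIT; vc=[42,40,51]
#12 0x2a8→b42/s2 VC-HIT; vc=[50,40,51]
#13 0x28e→b40/s0 VC-HIT; vc=[50,56,51]
#14 0x3b7→b59/s3 L1-HIT; vc=[50,56,51]
#15 0xa6→b10/s2 MISS; vc=[50,56,51,42]

SEQ = [MISS, MISS, MISS, L1-HIT, MISS, L1-HIT, MISS, MISS, VC-HIT, MISS, L1-HIT, VC-HIT, VC-HIT, VC-HIT, L1-HIT, MISS]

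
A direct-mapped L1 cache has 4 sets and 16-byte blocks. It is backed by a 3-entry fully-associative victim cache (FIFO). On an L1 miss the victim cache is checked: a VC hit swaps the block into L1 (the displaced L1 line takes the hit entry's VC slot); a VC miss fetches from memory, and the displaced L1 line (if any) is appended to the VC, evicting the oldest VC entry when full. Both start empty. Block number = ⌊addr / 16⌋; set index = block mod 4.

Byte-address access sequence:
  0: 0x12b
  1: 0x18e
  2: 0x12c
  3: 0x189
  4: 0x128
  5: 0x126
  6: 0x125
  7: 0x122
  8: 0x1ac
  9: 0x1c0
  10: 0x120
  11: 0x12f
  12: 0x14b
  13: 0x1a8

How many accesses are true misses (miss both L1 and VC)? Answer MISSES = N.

MISSES = 5

  [0] addr=0x12b blk=18 s=2: MISS | VC []
  [1] addr=0x18e blk=24 s=0: MISS | VC []
  [2] addr=0x12c blk=18 s=2: L1-HIT | VC []
  [3] addr=0x189 blk=24 s=0: L1-HIT | VC []
  [4] addr=0x128 blk=18 s=2: L1-HIT | VC []
  [5] addr=0x126 blk=18 s=2: L1-HIT | VC []
  [6] addr=0x125 blk=18 s=2: L1-HIT | VC []
  [7] addr=0x122 blk=18 s=2: L1-HIT | VC []
  [8] addr=0x1ac blk=26 s=2: MISS | VC [18]
  [9] addr=0x1c0 blk=28 s=0: MISS | VC [18, 24]
  [10] addr=0x120 blk=18 s=2: VC-HIT | VC [26, 24]
  [11] addr=0x12f blk=18 s=2: L1-HIT | VC [26, 24]
  [12] addr=0x14b blk=20 s=0: MISS | VC [26, 24, 28]
  [13] addr=0x1a8 blk=26 s=2: VC-HIT | VC [18, 24, 28]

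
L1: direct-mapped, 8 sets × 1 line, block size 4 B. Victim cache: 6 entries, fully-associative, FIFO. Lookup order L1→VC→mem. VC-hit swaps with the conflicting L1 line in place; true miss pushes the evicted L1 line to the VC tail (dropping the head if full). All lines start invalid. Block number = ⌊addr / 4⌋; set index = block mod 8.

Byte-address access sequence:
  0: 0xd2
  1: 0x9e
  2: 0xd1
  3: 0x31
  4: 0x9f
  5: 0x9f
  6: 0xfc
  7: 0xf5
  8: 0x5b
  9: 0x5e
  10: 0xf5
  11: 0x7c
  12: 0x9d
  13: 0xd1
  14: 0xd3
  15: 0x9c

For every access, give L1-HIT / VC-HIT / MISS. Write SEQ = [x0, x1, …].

SEQ = [MISS, MISS, L1-HIT, MISS, L1-HIT, L1-HIT, MISS, MISS, MISS, MISS, L1-HIT, MISS, VC-HIT, VC-HIT, L1-HIT, L1-HIT]

  [0] addr=0xd2 blk=52 s=4: MISS | VC []
  [1] addr=0x9e blk=39 s=7: MISS | VC []
  [2] addr=0xd1 blk=52 s=4: L1-HIT | VC []
  [3] addr=0x31 blk=12 s=4: MISS | VC [52]
  [4] addr=0x9f blk=39 s=7: L1-HIT | VC [52]
  [5] addr=0x9f blk=39 s=7: L1-HIT | VC [52]
  [6] addr=0xfc blk=63 s=7: MISS | VC [52, 39]
  [7] addr=0xf5 blk=61 s=5: MISS | VC [52, 39]
  [8] addr=0x5b blk=22 s=6: MISS | VC [52, 39]
  [9] addr=0x5e blk=23 s=7: MISS | VC [52, 39, 63]
  [10] addr=0xf5 blk=61 s=5: L1-HIT | VC [52, 39, 63]
  [11] addr=0x7c blk=31 s=7: MISS | VC [52, 39, 63, 23]
  [12] addr=0x9d blk=39 s=7: VC-HIT | VC [52, 31, 63, 23]
  [13] addr=0xd1 blk=52 s=4: VC-HIT | VC [12, 31, 63, 23]
  [14] addr=0xd3 blk=52 s=4: L1-HIT | VC [12, 31, 63, 23]
  [15] addr=0x9c blk=39 s=7: L1-HIT | VC [12, 31, 63, 23]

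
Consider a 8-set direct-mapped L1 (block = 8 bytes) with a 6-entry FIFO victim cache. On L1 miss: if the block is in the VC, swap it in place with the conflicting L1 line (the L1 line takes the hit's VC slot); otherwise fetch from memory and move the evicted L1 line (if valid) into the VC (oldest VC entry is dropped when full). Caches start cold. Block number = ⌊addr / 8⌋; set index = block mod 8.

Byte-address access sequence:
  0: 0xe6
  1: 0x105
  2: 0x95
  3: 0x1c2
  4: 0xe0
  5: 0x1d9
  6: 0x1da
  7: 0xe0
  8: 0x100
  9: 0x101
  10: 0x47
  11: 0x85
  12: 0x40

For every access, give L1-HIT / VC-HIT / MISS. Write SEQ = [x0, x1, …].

0: 0xe6 (blk 28, set 4) → MISS  vc=[]
1: 0x105 (blk 32, set 0) → MISS  vc=[]
2: 0x95 (blk 18, set 2) → MISS  vc=[]
3: 0x1c2 (blk 56, set 0) → MISS  vc=[32]
4: 0xe0 (blk 28, set 4) → L1-HIT  vc=[32]
5: 0x1d9 (blk 59, set 3) → MISS  vc=[32]
6: 0x1da (blk 59, set 3) → L1-HIT  vc=[32]
7: 0xe0 (blk 28, set 4) → L1-HIT  vc=[32]
8: 0x100 (blk 32, set 0) → VC-HIT  vc=[56]
9: 0x101 (blk 32, set 0) → L1-HIT  vc=[56]
10: 0x47 (blk 8, set 0) → MISS  vc=[56, 32]
11: 0x85 (blk 16, set 0) → MISS  vc=[56, 32, 8]
12: 0x40 (blk 8, set 0) → VC-HIT  vc=[56, 32, 16]

SEQ = [MISS, MISS, MISS, MISS, L1-HIT, MISS, L1-HIT, L1-HIT, VC-HIT, L1-HIT, MISS, MISS, VC-HIT]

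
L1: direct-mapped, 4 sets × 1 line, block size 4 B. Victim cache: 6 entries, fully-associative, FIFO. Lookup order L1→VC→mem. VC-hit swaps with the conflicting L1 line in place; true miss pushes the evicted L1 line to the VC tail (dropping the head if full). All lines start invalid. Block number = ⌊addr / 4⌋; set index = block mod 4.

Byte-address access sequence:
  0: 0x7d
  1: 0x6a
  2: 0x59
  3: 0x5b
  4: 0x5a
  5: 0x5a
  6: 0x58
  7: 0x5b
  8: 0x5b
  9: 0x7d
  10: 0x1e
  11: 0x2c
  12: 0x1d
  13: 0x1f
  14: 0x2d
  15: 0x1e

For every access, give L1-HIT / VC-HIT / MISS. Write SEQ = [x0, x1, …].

#0 0x7d→b31/s3 MISS; vc=[]
#1 0x6a→b26/s2 MISS; vc=[]
#2 0x59→b22/s2 MISS; vc=[26]
#3 0x5b→b22/s2 L1-HIT; vc=[26]
#4 0x5a→b22/s2 L1-HIT; vc=[26]
#5 0x5a→b22/s2 L1-HIT; vc=[26]
#6 0x58→b22/s2 L1-HIT; vc=[26]
#7 0x5b→b22/s2 L1-HIT; vc=[26]
#8 0x5b→b22/s2 L1-HIT; vc=[26]
#9 0x7d→b31/s3 L1-HIT; vc=[26]
#10 0x1e→b7/s3 MISS; vc=[26,31]
#11 0x2c→b11/s3 MISS; vc=[26,31,7]
#12 0x1d→b7/s3 VC-HIT; vc=[26,31,11]
#13 0x1f→b7/s3 L1-HIT; vc=[26,31,11]
#14 0x2d→b11/s3 VC-HIT; vc=[26,31,7]
#15 0x1e→b7/s3 VC-HIT; vc=[26,31,11]

SEQ = [MISS, MISS, MISS, L1-HIT, L1-HIT, L1-HIT, L1-HIT, L1-HIT, L1-HIT, L1-HIT, MISS, MISS, VC-HIT, L1-HIT, VC-HIT, VC-HIT]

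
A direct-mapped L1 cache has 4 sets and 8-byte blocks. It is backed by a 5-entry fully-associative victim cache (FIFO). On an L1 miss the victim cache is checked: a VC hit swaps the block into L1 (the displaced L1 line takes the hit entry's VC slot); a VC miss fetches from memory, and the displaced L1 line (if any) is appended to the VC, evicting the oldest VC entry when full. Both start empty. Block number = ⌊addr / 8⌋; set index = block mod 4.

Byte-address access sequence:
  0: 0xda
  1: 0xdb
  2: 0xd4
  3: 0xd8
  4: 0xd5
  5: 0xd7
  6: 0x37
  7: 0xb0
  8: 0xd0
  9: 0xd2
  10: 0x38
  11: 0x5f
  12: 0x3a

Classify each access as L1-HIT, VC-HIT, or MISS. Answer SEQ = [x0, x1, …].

0: 0xda (blk 27, set 3) → MISS  vc=[]
1: 0xdb (blk 27, set 3) → L1-HIT  vc=[]
2: 0xd4 (blk 26, set 2) → MISS  vc=[]
3: 0xd8 (blk 27, set 3) → L1-HIT  vc=[]
4: 0xd5 (blk 26, set 2) → L1-HIT  vc=[]
5: 0xd7 (blk 26, set 2) → L1-HIT  vc=[]
6: 0x37 (blk 6, set 2) → MISS  vc=[26]
7: 0xb0 (blk 22, set 2) → MISS  vc=[26, 6]
8: 0xd0 (blk 26, set 2) → VC-HIT  vc=[22, 6]
9: 0xd2 (blk 26, set 2) → L1-HIT  vc=[22, 6]
10: 0x38 (blk 7, set 3) → MISS  vc=[22, 6, 27]
11: 0x5f (blk 11, set 3) → MISS  vc=[22, 6, 27, 7]
12: 0x3a (blk 7, set 3) → VC-HIT  vc=[22, 6, 27, 11]

SEQ = [MISS, L1-HIT, MISS, L1-HIT, L1-HIT, L1-HIT, MISS, MISS, VC-HIT, L1-HIT, MISS, MISS, VC-HIT]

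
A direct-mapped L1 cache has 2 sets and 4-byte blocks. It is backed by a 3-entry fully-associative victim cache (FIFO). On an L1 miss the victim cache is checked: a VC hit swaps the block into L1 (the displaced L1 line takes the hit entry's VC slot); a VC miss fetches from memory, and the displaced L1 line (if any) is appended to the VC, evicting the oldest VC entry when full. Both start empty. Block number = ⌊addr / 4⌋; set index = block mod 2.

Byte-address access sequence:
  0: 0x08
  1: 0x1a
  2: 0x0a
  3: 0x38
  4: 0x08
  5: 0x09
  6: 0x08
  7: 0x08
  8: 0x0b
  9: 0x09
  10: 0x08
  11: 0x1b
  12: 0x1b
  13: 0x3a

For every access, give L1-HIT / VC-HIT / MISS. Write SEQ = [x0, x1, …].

SEQ = [MISS, MISS, VC-HIT, MISS, VC-HIT, L1-HIT, L1-HIT, L1-HIT, L1-HIT, L1-HIT, L1-HIT, VC-HIT, L1-HIT, VC-HIT]

#0 0x8→b2/s0 MISS; vc=[]
#1 0x1a→b6/s0 MISS; vc=[2]
#2 0xa→b2/s0 VC-HIT; vc=[6]
#3 0x38→b14/s0 MISS; vc=[6,2]
#4 0x8→b2/s0 VC-HIT; vc=[6,14]
#5 0x9→b2/s0 L1-HIT; vc=[6,14]
#6 0x8→b2/s0 L1-HIT; vc=[6,14]
#7 0x8→b2/s0 L1-HIT; vc=[6,14]
#8 0xb→b2/s0 L1-HIT; vc=[6,14]
#9 0x9→b2/s0 L1-HIT; vc=[6,14]
#10 0x8→b2/s0 L1-HIT; vc=[6,14]
#11 0x1b→b6/s0 VC-HIT; vc=[2,14]
#12 0x1b→b6/s0 L1-HIT; vc=[2,14]
#13 0x3a→b14/s0 VC-HIT; vc=[2,6]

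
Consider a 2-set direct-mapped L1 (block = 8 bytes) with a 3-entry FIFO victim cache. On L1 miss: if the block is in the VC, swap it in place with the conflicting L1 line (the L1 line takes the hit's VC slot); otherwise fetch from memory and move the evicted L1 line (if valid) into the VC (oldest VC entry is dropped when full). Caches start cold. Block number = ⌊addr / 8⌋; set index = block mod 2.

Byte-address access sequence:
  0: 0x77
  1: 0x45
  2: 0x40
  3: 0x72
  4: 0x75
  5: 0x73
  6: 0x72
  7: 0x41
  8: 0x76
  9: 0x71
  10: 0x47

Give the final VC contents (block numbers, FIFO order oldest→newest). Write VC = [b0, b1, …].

  [0] addr=0x77 blk=14 s=0: MISS | VC []
  [1] addr=0x45 blk=8 s=0: MISS | VC [14]
  [2] addr=0x40 blk=8 s=0: L1-HIT | VC [14]
  [3] addr=0x72 blk=14 s=0: VC-HIT | VC [8]
  [4] addr=0x75 blk=14 s=0: L1-HIT | VC [8]
  [5] addr=0x73 blk=14 s=0: L1-HIT | VC [8]
  [6] addr=0x72 blk=14 s=0: L1-HIT | VC [8]
  [7] addr=0x41 blk=8 s=0: VC-HIT | VC [14]
  [8] addr=0x76 blk=14 s=0: VC-HIT | VC [8]
  [9] addr=0x71 blk=14 s=0: L1-HIT | VC [8]
  [10] addr=0x47 blk=8 s=0: VC-HIT | VC [14]

VC = [14]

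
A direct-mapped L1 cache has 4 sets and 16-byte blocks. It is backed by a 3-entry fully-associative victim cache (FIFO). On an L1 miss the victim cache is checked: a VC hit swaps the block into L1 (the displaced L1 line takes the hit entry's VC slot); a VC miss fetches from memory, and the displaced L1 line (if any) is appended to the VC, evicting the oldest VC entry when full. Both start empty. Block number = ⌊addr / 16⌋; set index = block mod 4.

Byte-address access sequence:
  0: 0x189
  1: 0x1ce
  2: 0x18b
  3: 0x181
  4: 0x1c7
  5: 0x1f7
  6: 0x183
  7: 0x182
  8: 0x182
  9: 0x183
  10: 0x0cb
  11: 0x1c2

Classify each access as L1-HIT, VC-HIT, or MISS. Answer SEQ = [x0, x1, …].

0: 0x189 (blk 24, set 0) → MISS  vc=[]
1: 0x1ce (blk 28, set 0) → MISS  vc=[24]
2: 0x18b (blk 24, set 0) → VC-HIT  vc=[28]
3: 0x181 (blk 24, set 0) → L1-HIT  vc=[28]
4: 0x1c7 (blk 28, set 0) → VC-HIT  vc=[24]
5: 0x1f7 (blk 31, set 3) → MISS  vc=[24]
6: 0x183 (blk 24, set 0) → VC-HIT  vc=[28]
7: 0x182 (blk 24, set 0) → L1-HIT  vc=[28]
8: 0x182 (blk 24, set 0) → L1-HIT  vc=[28]
9: 0x183 (blk 24, set 0) → L1-HIT  vc=[28]
10: 0xcb (blk 12, set 0) → MISS  vc=[28, 24]
11: 0x1c2 (blk 28, set 0) → VC-HIT  vc=[12, 24]

SEQ = [MISS, MISS, VC-HIT, L1-HIT, VC-HIT, MISS, VC-HIT, L1-HIT, L1-HIT, L1-HIT, MISS, VC-HIT]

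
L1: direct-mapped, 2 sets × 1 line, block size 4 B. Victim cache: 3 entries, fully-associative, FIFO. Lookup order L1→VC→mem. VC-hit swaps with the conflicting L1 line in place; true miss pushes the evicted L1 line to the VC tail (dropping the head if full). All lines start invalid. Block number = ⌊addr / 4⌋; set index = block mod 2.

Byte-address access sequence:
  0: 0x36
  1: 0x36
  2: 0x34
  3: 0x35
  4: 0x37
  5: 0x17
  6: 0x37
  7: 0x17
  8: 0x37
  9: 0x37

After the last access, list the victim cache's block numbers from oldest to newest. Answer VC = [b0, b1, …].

VC = [5]

0: 0x36 (blk 13, set 1) → MISS  vc=[]
1: 0x36 (blk 13, set 1) → L1-HIT  vc=[]
2: 0x34 (blk 13, set 1) → L1-HIT  vc=[]
3: 0x35 (blk 13, set 1) → L1-HIT  vc=[]
4: 0x37 (blk 13, set 1) → L1-HIT  vc=[]
5: 0x17 (blk 5, set 1) → MISS  vc=[13]
6: 0x37 (blk 13, set 1) → VC-HIT  vc=[5]
7: 0x17 (blk 5, set 1) → VC-HIT  vc=[13]
8: 0x37 (blk 13, set 1) → VC-HIT  vc=[5]
9: 0x37 (blk 13, set 1) → L1-HIT  vc=[5]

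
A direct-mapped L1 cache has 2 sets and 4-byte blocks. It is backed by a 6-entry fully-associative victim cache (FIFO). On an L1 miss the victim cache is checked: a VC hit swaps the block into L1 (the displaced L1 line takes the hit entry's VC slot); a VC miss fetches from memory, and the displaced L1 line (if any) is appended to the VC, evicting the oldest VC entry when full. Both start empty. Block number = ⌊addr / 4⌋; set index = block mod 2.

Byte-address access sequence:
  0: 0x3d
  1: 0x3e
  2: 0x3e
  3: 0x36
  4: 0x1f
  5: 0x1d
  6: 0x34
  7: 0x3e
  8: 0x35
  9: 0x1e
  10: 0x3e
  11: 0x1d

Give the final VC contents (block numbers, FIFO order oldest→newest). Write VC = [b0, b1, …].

VC = [15, 13]

0: 0x3d (blk 15, set 1) → MISS  vc=[]
1: 0x3e (blk 15, set 1) → L1-HIT  vc=[]
2: 0x3e (blk 15, set 1) → L1-HIT  vc=[]
3: 0x36 (blk 13, set 1) → MISS  vc=[15]
4: 0x1f (blk 7, set 1) → MISS  vc=[15, 13]
5: 0x1d (blk 7, set 1) → L1-HIT  vc=[15, 13]
6: 0x34 (blk 13, set 1) → VC-HIT  vc=[15, 7]
7: 0x3e (blk 15, set 1) → VC-HIT  vc=[13, 7]
8: 0x35 (blk 13, set 1) → VC-HIT  vc=[15, 7]
9: 0x1e (blk 7, set 1) → VC-HIT  vc=[15, 13]
10: 0x3e (blk 15, set 1) → VC-HIT  vc=[7, 13]
11: 0x1d (blk 7, set 1) → VC-HIT  vc=[15, 13]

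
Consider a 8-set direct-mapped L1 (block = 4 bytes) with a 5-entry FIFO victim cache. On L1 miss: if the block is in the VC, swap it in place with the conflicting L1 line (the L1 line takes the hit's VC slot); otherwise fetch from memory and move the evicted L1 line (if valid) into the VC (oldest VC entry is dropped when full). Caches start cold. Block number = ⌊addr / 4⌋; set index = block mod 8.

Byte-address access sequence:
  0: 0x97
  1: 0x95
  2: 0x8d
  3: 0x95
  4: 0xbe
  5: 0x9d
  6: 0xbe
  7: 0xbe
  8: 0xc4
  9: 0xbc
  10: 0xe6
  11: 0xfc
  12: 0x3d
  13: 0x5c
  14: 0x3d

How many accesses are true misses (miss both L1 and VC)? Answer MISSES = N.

MISSES = 9

#0 0x97→b37/s5 MISS; vc=[]
#1 0x95→b37/s5 L1-HIT; vc=[]
#2 0x8d→b35/s3 MISS; vc=[]
#3 0x95→b37/s5 L1-HIT; vc=[]
#4 0xbe→b47/s7 MISS; vc=[]
#5 0x9d→b39/s7 MISS; vc=[47]
#6 0xbe→b47/s7 VC-HIT; vc=[39]
#7 0xbe→b47/s7 L1-HIT; vc=[39]
#8 0xc4→b49/s1 MISS; vc=[39]
#9 0xbc→b47/s7 L1-HIT; vc=[39]
#10 0xe6→b57/s1 MISS; vc=[39,49]
#11 0xfc→b63/s7 MISS; vc=[39,49,47]
#12 0x3d→b15/s7 MISS; vc=[39,49,47,63]
#13 0x5c→b23/s7 MISS; vc=[39,49,47,63,15]
#14 0x3d→b15/s7 VC-HIT; vc=[39,49,47,63,23]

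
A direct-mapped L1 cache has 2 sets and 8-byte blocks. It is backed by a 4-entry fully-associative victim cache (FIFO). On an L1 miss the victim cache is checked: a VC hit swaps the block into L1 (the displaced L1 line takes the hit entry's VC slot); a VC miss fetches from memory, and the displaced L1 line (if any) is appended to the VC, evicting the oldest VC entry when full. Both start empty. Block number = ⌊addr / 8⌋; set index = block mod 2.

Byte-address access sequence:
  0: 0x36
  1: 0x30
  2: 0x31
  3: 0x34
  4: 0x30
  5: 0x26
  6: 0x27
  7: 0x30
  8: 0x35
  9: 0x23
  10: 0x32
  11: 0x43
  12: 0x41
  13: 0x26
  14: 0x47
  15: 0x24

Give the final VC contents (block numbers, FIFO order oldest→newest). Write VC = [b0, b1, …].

  [0] addr=0x36 blk=6 s=0: MISS | VC []
  [1] addr=0x30 blk=6 s=0: L1-HIT | VC []
  [2] addr=0x31 blk=6 s=0: L1-HIT | VC []
  [3] addr=0x34 blk=6 s=0: L1-HIT | VC []
  [4] addr=0x30 blk=6 s=0: L1-HIT | VC []
  [5] addr=0x26 blk=4 s=0: MISS | VC [6]
  [6] addr=0x27 blk=4 s=0: L1-HIT | VC [6]
  [7] addr=0x30 blk=6 s=0: VC-HIT | VC [4]
  [8] addr=0x35 blk=6 s=0: L1-HIT | VC [4]
  [9] addr=0x23 blk=4 s=0: VC-HIT | VC [6]
  [10] addr=0x32 blk=6 s=0: VC-HIT | VC [4]
  [11] addr=0x43 blk=8 s=0: MISS | VC [4, 6]
  [12] addr=0x41 blk=8 s=0: L1-HIT | VC [4, 6]
  [13] addr=0x26 blk=4 s=0: VC-HIT | VC [8, 6]
  [14] addr=0x47 blk=8 s=0: VC-HIT | VC [4, 6]
  [15] addr=0x24 blk=4 s=0: VC-HIT | VC [8, 6]

VC = [8, 6]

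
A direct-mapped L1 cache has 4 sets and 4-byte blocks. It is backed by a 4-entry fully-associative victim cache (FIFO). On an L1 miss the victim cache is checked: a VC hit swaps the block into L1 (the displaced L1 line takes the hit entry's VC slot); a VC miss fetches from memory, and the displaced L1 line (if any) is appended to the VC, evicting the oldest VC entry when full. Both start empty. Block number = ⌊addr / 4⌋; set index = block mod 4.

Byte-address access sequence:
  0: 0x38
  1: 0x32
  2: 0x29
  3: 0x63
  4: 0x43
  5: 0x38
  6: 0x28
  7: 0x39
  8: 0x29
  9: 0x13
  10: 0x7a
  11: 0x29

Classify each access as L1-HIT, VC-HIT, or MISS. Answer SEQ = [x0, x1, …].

  [0] addr=0x38 blk=14 s=2: MISS | VC []
  [1] addr=0x32 blk=12 s=0: MISS | VC []
  [2] addr=0x29 blk=10 s=2: MISS | VC [14]
  [3] addr=0x63 blk=24 s=0: MISS | VC [14, 12]
  [4] addr=0x43 blk=16 s=0: MISS | VC [14, 12, 24]
  [5] addr=0x38 blk=14 s=2: VC-HIT | VC [10, 12, 24]
  [6] addr=0x28 blk=10 s=2: VC-HIT | VC [14, 12, 24]
  [7] addr=0x39 blk=14 s=2: VC-HIT | VC [10, 12, 24]
  [8] addr=0x29 blk=10 s=2: VC-HIT | VC [14, 12, 24]
  [9] addr=0x13 blk=4 s=0: MISS | VC [14, 12, 24, 16]
  [10] addr=0x7a blk=30 s=2: MISS | VC [12, 24, 16, 10]
  [11] addr=0x29 blk=10 s=2: VC-HIT | VC [12, 24, 16, 30]

SEQ = [MISS, MISS, MISS, MISS, MISS, VC-HIT, VC-HIT, VC-HIT, VC-HIT, MISS, MISS, VC-HIT]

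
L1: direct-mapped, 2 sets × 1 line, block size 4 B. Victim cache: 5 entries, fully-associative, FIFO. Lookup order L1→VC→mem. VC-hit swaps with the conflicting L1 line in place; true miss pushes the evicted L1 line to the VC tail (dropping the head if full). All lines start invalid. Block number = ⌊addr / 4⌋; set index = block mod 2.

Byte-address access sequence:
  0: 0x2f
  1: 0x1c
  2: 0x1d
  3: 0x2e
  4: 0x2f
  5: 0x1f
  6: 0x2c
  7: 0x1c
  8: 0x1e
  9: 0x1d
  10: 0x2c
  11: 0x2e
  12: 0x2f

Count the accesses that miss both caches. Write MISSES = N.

  [0] addr=0x2f blk=11 s=1: MISS | VC []
  [1] addr=0x1c blk=7 s=1: MISS | VC [11]
  [2] addr=0x1d blk=7 s=1: L1-HIT | VC [11]
  [3] addr=0x2e blk=11 s=1: VC-HIT | VC [7]
  [4] addr=0x2f blk=11 s=1: L1-HIT | VC [7]
  [5] addr=0x1f blk=7 s=1: VC-HIT | VC [11]
  [6] addr=0x2c blk=11 s=1: VC-HIT | VC [7]
  [7] addr=0x1c blk=7 s=1: VC-HIT | VC [11]
  [8] addr=0x1e blk=7 s=1: L1-HIT | VC [11]
  [9] addr=0x1d blk=7 s=1: L1-HIT | VC [11]
  [10] addr=0x2c blk=11 s=1: VC-HIT | VC [7]
  [11] addr=0x2e blk=11 s=1: L1-HIT | VC [7]
  [12] addr=0x2f blk=11 s=1: L1-HIT | VC [7]

MISSES = 2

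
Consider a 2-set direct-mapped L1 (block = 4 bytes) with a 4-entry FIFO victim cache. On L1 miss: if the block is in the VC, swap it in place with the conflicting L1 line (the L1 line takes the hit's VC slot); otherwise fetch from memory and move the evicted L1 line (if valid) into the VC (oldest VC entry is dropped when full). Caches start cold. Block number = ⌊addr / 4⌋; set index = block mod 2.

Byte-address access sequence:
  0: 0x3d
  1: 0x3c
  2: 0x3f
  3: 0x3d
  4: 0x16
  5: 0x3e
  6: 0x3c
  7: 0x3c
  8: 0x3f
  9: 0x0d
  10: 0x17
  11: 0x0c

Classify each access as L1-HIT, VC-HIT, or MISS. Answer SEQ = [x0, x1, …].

  [0] addr=0x3d blk=15 s=1: MISS | VC []
  [1] addr=0x3c blk=15 s=1: L1-HIT | VC []
  [2] addr=0x3f blk=15 s=1: L1-HIT | VC []
  [3] addr=0x3d blk=15 s=1: L1-HIT | VC []
  [4] addr=0x16 blk=5 s=1: MISS | VC [15]
  [5] addr=0x3e blk=15 s=1: VC-HIT | VC [5]
  [6] addr=0x3c blk=15 s=1: L1-HIT | VC [5]
  [7] addr=0x3c blk=15 s=1: L1-HIT | VC [5]
  [8] addr=0x3f blk=15 s=1: L1-HIT | VC [5]
  [9] addr=0xd blk=3 s=1: MISS | VC [5, 15]
  [10] addr=0x17 blk=5 s=1: VC-HIT | VC [3, 15]
  [11] addr=0xc blk=3 s=1: VC-HIT | VC [5, 15]

SEQ = [MISS, L1-HIT, L1-HIT, L1-HIT, MISS, VC-HIT, L1-HIT, L1-HIT, L1-HIT, MISS, VC-HIT, VC-HIT]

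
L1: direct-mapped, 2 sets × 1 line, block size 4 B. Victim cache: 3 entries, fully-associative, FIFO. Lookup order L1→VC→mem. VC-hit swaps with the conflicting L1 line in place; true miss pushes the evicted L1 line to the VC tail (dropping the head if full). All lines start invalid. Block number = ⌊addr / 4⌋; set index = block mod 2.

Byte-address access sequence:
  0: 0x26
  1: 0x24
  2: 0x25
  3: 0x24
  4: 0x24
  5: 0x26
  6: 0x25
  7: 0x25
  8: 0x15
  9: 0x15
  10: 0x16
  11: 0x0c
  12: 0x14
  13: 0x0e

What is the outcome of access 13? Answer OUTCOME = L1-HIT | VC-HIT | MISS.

0: 0x26 (blk 9, set 1) → MISS  vc=[]
1: 0x24 (blk 9, set 1) → L1-HIT  vc=[]
2: 0x25 (blk 9, set 1) → L1-HIT  vc=[]
3: 0x24 (blk 9, set 1) → L1-HIT  vc=[]
4: 0x24 (blk 9, set 1) → L1-HIT  vc=[]
5: 0x26 (blk 9, set 1) → L1-HIT  vc=[]
6: 0x25 (blk 9, set 1) → L1-HIT  vc=[]
7: 0x25 (blk 9, set 1) → L1-HIT  vc=[]
8: 0x15 (blk 5, set 1) → MISS  vc=[9]
9: 0x15 (blk 5, set 1) → L1-HIT  vc=[9]
10: 0x16 (blk 5, set 1) → L1-HIT  vc=[9]
11: 0xc (blk 3, set 1) → MISS  vc=[9, 5]
12: 0x14 (blk 5, set 1) → VC-HIT  vc=[9, 3]
13: 0xe (blk 3, set 1) → VC-HIT  vc=[9, 5]

OUTCOME = VC-HIT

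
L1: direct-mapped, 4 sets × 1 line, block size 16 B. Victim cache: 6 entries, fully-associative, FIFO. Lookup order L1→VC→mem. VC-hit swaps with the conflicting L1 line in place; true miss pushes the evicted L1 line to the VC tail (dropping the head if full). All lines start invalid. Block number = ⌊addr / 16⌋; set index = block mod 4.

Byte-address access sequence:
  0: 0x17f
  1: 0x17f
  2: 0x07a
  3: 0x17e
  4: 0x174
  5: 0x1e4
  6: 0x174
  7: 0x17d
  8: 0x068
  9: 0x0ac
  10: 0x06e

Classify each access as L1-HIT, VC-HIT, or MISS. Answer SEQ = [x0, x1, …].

  [0] addr=0x17f blk=23 s=3: MISS | VC []
  [1] addr=0x17f blk=23 s=3: L1-HIT | VC []
  [2] addr=0x7a blk=7 s=3: MISS | VC [23]
  [3] addr=0x17e blk=23 s=3: VC-HIT | VC [7]
  [4] addr=0x174 blk=23 s=3: L1-HIT | VC [7]
  [5] addr=0x1e4 blk=30 s=2: MISS | VC [7]
  [6] addr=0x174 blk=23 s=3: L1-HIT | VC [7]
  [7] addr=0x17d blk=23 s=3: L1-HIT | VC [7]
  [8] addr=0x68 blk=6 s=2: MISS | VC [7, 30]
  [9] addr=0xac blk=10 s=2: MISS | VC [7, 30, 6]
  [10] addr=0x6e blk=6 s=2: VC-HIT | VC [7, 30, 10]

SEQ = [MISS, L1-HIT, MISS, VC-HIT, L1-HIT, MISS, L1-HIT, L1-HIT, MISS, MISS, VC-HIT]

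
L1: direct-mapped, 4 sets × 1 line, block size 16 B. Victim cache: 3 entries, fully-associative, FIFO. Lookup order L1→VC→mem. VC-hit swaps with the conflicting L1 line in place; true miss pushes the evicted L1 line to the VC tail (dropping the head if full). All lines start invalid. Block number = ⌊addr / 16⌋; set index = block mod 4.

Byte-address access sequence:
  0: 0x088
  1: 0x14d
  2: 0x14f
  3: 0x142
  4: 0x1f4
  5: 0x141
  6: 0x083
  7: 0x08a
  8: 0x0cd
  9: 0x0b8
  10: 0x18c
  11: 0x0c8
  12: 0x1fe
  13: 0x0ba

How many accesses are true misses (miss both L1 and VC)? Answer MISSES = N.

#0 0x88→b8/s0 MISS; vc=[]
#1 0x14d→b20/s0 MISS; vc=[8]
#2 0x14f→b20/s0 L1-HIT; vc=[8]
#3 0x142→b20/s0 L1-HIT; vc=[8]
#4 0x1f4→b31/s3 MISS; vc=[8]
#5 0x141→b20/s0 L1-HIT; vc=[8]
#6 0x83→b8/s0 VC-HIT; vc=[20]
#7 0x8a→b8/s0 L1-HIT; vc=[20]
#8 0xcd→b12/s0 MISS; vc=[20,8]
#9 0xb8→b11/s3 MISS; vc=[20,8,31]
#10 0x18c→b24/s0 MISS; vc=[8,31,12]
#11 0xc8→b12/s0 VC-HIT; vc=[8,31,24]
#12 0x1fe→b31/s3 VC-HIT; vc=[8,11,24]
#13 0xba→b11/s3 VC-HIT; vc=[8,31,24]

MISSES = 6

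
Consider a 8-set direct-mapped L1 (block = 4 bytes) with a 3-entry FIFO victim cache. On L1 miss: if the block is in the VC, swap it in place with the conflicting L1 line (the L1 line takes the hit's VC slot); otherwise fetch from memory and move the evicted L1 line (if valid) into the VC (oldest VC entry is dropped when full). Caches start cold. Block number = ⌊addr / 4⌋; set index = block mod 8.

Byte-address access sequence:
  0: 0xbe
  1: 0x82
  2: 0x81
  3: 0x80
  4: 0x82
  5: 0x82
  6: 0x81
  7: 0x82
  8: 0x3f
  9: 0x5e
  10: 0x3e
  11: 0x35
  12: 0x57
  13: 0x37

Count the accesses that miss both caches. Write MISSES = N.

  [0] addr=0xbe blk=47 s=7: MISS | VC []
  [1] addr=0x82 blk=32 s=0: MISS | VC []
  [2] addr=0x81 blk=32 s=0: L1-HIT | VC []
  [3] addr=0x80 blk=32 s=0: L1-HIT | VC []
  [4] addr=0x82 blk=32 s=0: L1-HIT | VC []
  [5] addr=0x82 blk=32 s=0: L1-HIT | VC []
  [6] addr=0x81 blk=32 s=0: L1-HIT | VC []
  [7] addr=0x82 blk=32 s=0: L1-HIT | VC []
  [8] addr=0x3f blk=15 s=7: MISS | VC [47]
  [9] addr=0x5e blk=23 s=7: MISS | VC [47, 15]
  [10] addr=0x3e blk=15 s=7: VC-HIT | VC [47, 23]
  [11] addr=0x35 blk=13 s=5: MISS | VC [47, 23]
  [12] addr=0x57 blk=21 s=5: MISS | VC [47, 23, 13]
  [13] addr=0x37 blk=13 s=5: VC-HIT | VC [47, 23, 21]

MISSES = 6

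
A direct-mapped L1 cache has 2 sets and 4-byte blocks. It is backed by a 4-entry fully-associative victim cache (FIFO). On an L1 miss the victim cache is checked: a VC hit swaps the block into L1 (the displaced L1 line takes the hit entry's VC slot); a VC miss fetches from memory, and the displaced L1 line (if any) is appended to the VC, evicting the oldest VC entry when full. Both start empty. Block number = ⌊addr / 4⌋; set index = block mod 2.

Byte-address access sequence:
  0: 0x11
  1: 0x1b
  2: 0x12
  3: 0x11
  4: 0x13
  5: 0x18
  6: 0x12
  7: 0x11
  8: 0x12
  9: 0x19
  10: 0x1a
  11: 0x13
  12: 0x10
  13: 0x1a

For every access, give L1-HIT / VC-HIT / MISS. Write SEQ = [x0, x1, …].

SEQ = [MISS, MISS, VC-HIT, L1-HIT, L1-HIT, VC-HIT, VC-HIT, L1-HIT, L1-HIT, VC-HIT, L1-HIT, VC-HIT, L1-HIT, VC-HIT]

0: 0x11 (blk 4, set 0) → MISS  vc=[]
1: 0x1b (blk 6, set 0) → MISS  vc=[4]
2: 0x12 (blk 4, set 0) → VC-HIT  vc=[6]
3: 0x11 (blk 4, set 0) → L1-HIT  vc=[6]
4: 0x13 (blk 4, set 0) → L1-HIT  vc=[6]
5: 0x18 (blk 6, set 0) → VC-HIT  vc=[4]
6: 0x12 (blk 4, set 0) → VC-HIT  vc=[6]
7: 0x11 (blk 4, set 0) → L1-HIT  vc=[6]
8: 0x12 (blk 4, set 0) → L1-HIT  vc=[6]
9: 0x19 (blk 6, set 0) → VC-HIT  vc=[4]
10: 0x1a (blk 6, set 0) → L1-HIT  vc=[4]
11: 0x13 (blk 4, set 0) → VC-HIT  vc=[6]
12: 0x10 (blk 4, set 0) → L1-HIT  vc=[6]
13: 0x1a (blk 6, set 0) → VC-HIT  vc=[4]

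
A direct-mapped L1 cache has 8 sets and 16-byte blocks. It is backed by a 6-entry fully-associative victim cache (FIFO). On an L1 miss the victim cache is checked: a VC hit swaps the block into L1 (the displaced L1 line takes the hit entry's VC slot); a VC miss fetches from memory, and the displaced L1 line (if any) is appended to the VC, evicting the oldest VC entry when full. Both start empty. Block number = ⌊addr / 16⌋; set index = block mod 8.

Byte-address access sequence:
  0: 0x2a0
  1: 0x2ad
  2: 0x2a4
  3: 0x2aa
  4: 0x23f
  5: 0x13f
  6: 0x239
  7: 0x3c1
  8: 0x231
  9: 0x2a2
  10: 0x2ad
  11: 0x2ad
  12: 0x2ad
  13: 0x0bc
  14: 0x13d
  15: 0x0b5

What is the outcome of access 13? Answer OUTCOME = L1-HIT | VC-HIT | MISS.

  [0] addr=0x2a0 blk=42 s=2: MISS | VC []
  [1] addr=0x2ad blk=42 s=2: L1-HIT | VC []
  [2] addr=0x2a4 blk=42 s=2: L1-HIT | VC []
  [3] addr=0x2aa blk=42 s=2: L1-HIT | VC []
  [4] addr=0x23f blk=35 s=3: MISS | VC []
  [5] addr=0x13f blk=19 s=3: MISS | VC [35]
  [6] addr=0x239 blk=35 s=3: VC-HIT | VC [19]
  [7] addr=0x3c1 blk=60 s=4: MISS | VC [19]
  [8] addr=0x231 blk=35 s=3: L1-HIT | VC [19]
  [9] addr=0x2a2 blk=42 s=2: L1-HIT | VC [19]
  [10] addr=0x2ad blk=42 s=2: L1-HIT | VC [19]
  [11] addr=0x2ad blk=42 s=2: L1-HIT | VC [19]
  [12] addr=0x2ad blk=42 s=2: L1-HIT | VC [19]
  [13] addr=0xbc blk=11 s=3: MISS | VC [19, 35]
  [14] addr=0x13d blk=19 s=3: VC-HIT | VC [11, 35]
  [15] addr=0xb5 blk=11 s=3: VC-HIT | VC [19, 35]

OUTCOME = MISS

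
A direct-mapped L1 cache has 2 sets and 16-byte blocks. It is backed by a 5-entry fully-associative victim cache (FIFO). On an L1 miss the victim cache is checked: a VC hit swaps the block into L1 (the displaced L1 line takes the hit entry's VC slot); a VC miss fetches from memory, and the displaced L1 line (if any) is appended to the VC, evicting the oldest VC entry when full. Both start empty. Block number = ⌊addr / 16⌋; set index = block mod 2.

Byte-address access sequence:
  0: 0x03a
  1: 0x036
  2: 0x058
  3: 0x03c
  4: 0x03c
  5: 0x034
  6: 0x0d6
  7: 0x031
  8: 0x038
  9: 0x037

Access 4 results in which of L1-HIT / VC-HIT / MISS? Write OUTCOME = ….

#0 0x3a→b3/s1 MISS; vc=[]
#1 0x36→b3/s1 L1-HIT; vc=[]
#2 0x58→b5/s1 MISS; vc=[3]
#3 0x3c→b3/s1 VC-HIT; vc=[5]
#4 0x3c→b3/s1 L1-HIT; vc=[5]
#5 0x34→b3/s1 L1-HIT; vc=[5]
#6 0xd6→b13/s1 MISS; vc=[5,3]
#7 0x31→b3/s1 VC-HIT; vc=[5,13]
#8 0x38→b3/s1 L1-HIT; vc=[5,13]
#9 0x37→b3/s1 L1-HIT; vc=[5,13]

OUTCOME = L1-HIT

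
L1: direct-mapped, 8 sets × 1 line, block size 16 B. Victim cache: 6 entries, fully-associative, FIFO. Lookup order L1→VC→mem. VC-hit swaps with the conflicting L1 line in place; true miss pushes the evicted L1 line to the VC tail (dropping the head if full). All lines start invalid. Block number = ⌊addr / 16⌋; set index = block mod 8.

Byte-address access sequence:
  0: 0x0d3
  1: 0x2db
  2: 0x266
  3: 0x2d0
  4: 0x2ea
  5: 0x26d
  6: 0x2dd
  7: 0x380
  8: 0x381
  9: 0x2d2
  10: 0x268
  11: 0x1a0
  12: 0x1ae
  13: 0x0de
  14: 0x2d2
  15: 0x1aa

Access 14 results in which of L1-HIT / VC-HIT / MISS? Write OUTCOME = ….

OUTCOME = VC-HIT

0: 0xd3 (blk 13, set 5) → MISS  vc=[]
1: 0x2db (blk 45, set 5) → MISS  vc=[13]
2: 0x266 (blk 38, set 6) → MISS  vc=[13]
3: 0x2d0 (blk 45, set 5) → L1-HIT  vc=[13]
4: 0x2ea (blk 46, set 6) → MISS  vc=[13, 38]
5: 0x26d (blk 38, set 6) → VC-HIT  vc=[13, 46]
6: 0x2dd (blk 45, set 5) → L1-HIT  vc=[13, 46]
7: 0x380 (blk 56, set 0) → MISS  vc=[13, 46]
8: 0x381 (blk 56, set 0) → L1-HIT  vc=[13, 46]
9: 0x2d2 (blk 45, set 5) → L1-HIT  vc=[13, 46]
10: 0x268 (blk 38, set 6) → L1-HIT  vc=[13, 46]
11: 0x1a0 (blk 26, set 2) → MISS  vc=[13, 46]
12: 0x1ae (blk 26, set 2) → L1-HIT  vc=[13, 46]
13: 0xde (blk 13, set 5) → VC-HIT  vc=[45, 46]
14: 0x2d2 (blk 45, set 5) → VC-HIT  vc=[13, 46]
15: 0x1aa (blk 26, set 2) → L1-HIT  vc=[13, 46]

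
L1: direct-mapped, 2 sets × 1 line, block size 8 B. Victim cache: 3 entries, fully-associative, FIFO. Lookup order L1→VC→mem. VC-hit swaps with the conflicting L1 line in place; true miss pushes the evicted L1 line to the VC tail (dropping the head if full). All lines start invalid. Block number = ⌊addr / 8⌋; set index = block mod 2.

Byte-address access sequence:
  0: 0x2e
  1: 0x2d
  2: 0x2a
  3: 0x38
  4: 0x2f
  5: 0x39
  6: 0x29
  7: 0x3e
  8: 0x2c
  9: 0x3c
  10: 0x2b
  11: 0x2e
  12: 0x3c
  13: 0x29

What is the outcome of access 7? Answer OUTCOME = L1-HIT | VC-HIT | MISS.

OUTCOME = VC-HIT

#0 0x2e→b5/s1 MISS; vc=[]
#1 0x2d→b5/s1 L1-HIT; vc=[]
#2 0x2a→b5/s1 L1-HIT; vc=[]
#3 0x38→b7/s1 MISS; vc=[5]
#4 0x2f→b5/s1 VC-HIT; vc=[7]
#5 0x39→b7/s1 VC-HIT; vc=[5]
#6 0x29→b5/s1 VC-HIT; vc=[7]
#7 0x3e→b7/s1 VC-HIT; vc=[5]
#8 0x2c→b5/s1 VC-HIT; vc=[7]
#9 0x3c→b7/s1 VC-HIT; vc=[5]
#10 0x2b→b5/s1 VC-HIT; vc=[7]
#11 0x2e→b5/s1 L1-HIT; vc=[7]
#12 0x3c→b7/s1 VC-HIT; vc=[5]
#13 0x29→b5/s1 VC-HIT; vc=[7]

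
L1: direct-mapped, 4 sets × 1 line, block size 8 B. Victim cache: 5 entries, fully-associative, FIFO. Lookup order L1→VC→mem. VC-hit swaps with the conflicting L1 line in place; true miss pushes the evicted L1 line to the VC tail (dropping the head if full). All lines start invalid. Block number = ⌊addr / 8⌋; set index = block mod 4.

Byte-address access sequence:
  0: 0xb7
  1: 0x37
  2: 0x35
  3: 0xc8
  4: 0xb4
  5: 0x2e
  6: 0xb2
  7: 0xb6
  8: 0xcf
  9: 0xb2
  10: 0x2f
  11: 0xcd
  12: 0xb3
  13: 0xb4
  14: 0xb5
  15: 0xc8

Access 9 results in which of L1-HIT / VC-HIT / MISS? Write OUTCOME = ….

0: 0xb7 (blk 22, set 2) → MISS  vc=[]
1: 0x37 (blk 6, set 2) → MISS  vc=[22]
2: 0x35 (blk 6, set 2) → L1-HIT  vc=[22]
3: 0xc8 (blk 25, set 1) → MISS  vc=[22]
4: 0xb4 (blk 22, set 2) → VC-HIT  vc=[6]
5: 0x2e (blk 5, set 1) → MISS  vc=[6, 25]
6: 0xb2 (blk 22, set 2) → L1-HIT  vc=[6, 25]
7: 0xb6 (blk 22, set 2) → L1-HIT  vc=[6, 25]
8: 0xcf (blk 25, set 1) → VC-HIT  vc=[6, 5]
9: 0xb2 (blk 22, set 2) → L1-HIT  vc=[6, 5]
10: 0x2f (blk 5, set 1) → VC-HIT  vc=[6, 25]
11: 0xcd (blk 25, set 1) → VC-HIT  vc=[6, 5]
12: 0xb3 (blk 22, set 2) → L1-HIT  vc=[6, 5]
13: 0xb4 (blk 22, set 2) → L1-HIT  vc=[6, 5]
14: 0xb5 (blk 22, set 2) → L1-HIT  vc=[6, 5]
15: 0xc8 (blk 25, set 1) → L1-HIT  vc=[6, 5]

OUTCOME = L1-HIT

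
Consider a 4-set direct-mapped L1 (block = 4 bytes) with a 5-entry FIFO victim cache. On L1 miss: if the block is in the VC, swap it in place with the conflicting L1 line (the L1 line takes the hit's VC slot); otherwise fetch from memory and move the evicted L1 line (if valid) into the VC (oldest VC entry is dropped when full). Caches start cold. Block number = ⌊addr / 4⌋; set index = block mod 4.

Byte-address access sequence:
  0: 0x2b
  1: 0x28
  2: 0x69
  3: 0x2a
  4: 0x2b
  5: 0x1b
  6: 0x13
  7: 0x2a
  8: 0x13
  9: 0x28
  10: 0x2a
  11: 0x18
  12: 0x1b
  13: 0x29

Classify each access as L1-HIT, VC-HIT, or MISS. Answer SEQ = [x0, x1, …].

0: 0x2b (blk 10, set 2) → MISS  vc=[]
1: 0x28 (blk 10, set 2) → L1-HIT  vc=[]
2: 0x69 (blk 26, set 2) → MISS  vc=[10]
3: 0x2a (blk 10, set 2) → VC-HIT  vc=[26]
4: 0x2b (blk 10, set 2) → L1-HIT  vc=[26]
5: 0x1b (blk 6, set 2) → MISS  vc=[26, 10]
6: 0x13 (blk 4, set 0) → MISS  vc=[26, 10]
7: 0x2a (blk 10, set 2) → VC-HIT  vc=[26, 6]
8: 0x13 (blk 4, set 0) → L1-HIT  vc=[26, 6]
9: 0x28 (blk 10, set 2) → L1-HIT  vc=[26, 6]
10: 0x2a (blk 10, set 2) → L1-HIT  vc=[26, 6]
11: 0x18 (blk 6, set 2) → VC-HIT  vc=[26, 10]
12: 0x1b (blk 6, set 2) → L1-HIT  vc=[26, 10]
13: 0x29 (blk 10, set 2) → VC-HIT  vc=[26, 6]

SEQ = [MISS, L1-HIT, MISS, VC-HIT, L1-HIT, MISS, MISS, VC-HIT, L1-HIT, L1-HIT, L1-HIT, VC-HIT, L1-HIT, VC-HIT]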